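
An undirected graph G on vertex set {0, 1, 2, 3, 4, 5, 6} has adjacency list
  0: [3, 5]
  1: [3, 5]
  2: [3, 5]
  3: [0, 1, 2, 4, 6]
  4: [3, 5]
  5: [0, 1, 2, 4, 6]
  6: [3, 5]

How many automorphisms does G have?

The vertices split by degree into {3, 5} (degree 5) and {0, 1, 2, 4, 6} (degree 2); every edge runs between the two parts, so G is the complete bipartite graph K_{2,5}. The parts have unequal sizes, so no automorphism swaps them; each part is permuted independently, giving S_2 × S_5 of order 2!·5! = 240.

240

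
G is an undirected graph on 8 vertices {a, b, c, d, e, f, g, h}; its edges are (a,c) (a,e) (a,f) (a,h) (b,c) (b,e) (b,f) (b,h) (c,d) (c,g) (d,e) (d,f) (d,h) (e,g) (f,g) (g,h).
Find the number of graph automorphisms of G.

G is 4-regular and bipartite with parts {a, b, d, g} and {c, e, f, h} (each part is independent and every cross-pair is an edge), so G = K_{4,4}. Aut(K_{4,4}) is the wreath product S_4 ≀ Z_2: permute within each part, then optionally swap the parts; |Aut| = 2·(4!)² = 1152.

1152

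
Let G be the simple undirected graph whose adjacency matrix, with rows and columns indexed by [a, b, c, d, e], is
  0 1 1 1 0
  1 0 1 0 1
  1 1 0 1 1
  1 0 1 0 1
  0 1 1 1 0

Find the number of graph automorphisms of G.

8

Vertex c is the unique vertex of degree 4; the remaining 4 vertices each have degree 3 and induce a cycle, so G is the wheel on 5 vertices with hub c. Every automorphism fixes the hub and acts on the rim 4-cycle, so Aut(G) ≅ Aut(C_4) = D_4 of order 8.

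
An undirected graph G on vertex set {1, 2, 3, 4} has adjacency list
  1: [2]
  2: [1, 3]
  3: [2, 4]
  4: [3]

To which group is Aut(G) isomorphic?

The degree sequence is [1, 2, 2, 1]; the two degree-1 vertices 1 and 4 are the ends of a path, so G = P_4. The only nontrivial automorphism of a path is the end-to-end reflection, so Aut(G) ≅ Z_2.

C_2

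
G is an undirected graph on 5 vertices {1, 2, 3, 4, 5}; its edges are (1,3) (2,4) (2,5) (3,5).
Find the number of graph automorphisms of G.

2

The degree sequence is [1, 2, 2, 1, 2]; the two degree-1 vertices 1 and 4 are the ends of a path, so G = P_5. A path has exactly one nontrivial symmetry — reversal — giving Aut(G) of order 2.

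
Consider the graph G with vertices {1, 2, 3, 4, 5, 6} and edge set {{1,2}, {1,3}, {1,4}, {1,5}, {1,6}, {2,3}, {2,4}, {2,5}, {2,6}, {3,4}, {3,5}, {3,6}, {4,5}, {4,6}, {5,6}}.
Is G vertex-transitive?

Yes

Every vertex has degree 5, so G is the complete graph K_6. Any permutation of the 6 vertices preserves K_6, so Aut(K_6) = S_6 of order 6! = 720. This group acts transitively on the 6 vertices.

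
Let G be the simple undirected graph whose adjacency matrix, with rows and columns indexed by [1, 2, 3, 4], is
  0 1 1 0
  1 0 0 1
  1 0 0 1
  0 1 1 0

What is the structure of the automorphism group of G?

the dihedral group of order 8

G is 2-regular and bipartite on 2^2 = 4 vertices with girth 4; it is the hypercube graph Q_2. The symmetry group of the 2-cube is the hyperoctahedral group B_2 = Z_2 ≀ S_2, of order 2^2·2! = 8.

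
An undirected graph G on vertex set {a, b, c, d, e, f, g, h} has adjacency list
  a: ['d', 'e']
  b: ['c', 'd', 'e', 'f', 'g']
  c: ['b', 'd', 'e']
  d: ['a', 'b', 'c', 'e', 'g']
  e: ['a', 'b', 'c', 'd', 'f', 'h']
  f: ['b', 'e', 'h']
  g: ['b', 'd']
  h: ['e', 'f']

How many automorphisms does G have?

Degrees alone do not determine every vertex (e.g. a and g both have degree 2), but their neighbour-degree multisets differ: N(a) has degrees [5, 6] while N(g) has degrees [5, 5]. Repeating this refinement separates all vertices, so the only automorphism is the identity.

1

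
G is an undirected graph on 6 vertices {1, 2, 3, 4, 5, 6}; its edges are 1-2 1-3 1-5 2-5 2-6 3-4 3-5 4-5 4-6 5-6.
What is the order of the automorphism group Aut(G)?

Vertex 5 is the unique vertex of degree 5; the remaining 5 vertices each have degree 3 and induce a cycle, so G is the wheel on 6 vertices with hub 5. Every automorphism fixes the hub and acts on the rim 5-cycle, so Aut(G) ≅ Aut(C_5) = D_5 of order 10.

10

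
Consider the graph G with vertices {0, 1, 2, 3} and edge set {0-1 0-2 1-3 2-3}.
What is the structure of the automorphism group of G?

G is 2-regular and bipartite with parts {0, 3} and {1, 2} (each part is independent and every cross-pair is an edge), so G = K_{2,2}. Aut(K_{2,2}) is the wreath product S_2 ≀ Z_2: permute within each part, then optionally swap the parts; |Aut| = 2·(2!)² = 8.

(S_2 × S_2) ⋊ Z_2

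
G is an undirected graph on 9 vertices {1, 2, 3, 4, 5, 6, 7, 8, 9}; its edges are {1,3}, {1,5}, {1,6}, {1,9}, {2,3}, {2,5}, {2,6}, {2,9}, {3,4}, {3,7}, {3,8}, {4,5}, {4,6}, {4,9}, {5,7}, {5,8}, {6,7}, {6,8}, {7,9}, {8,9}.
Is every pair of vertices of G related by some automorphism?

Automorphisms preserve degree, but G has vertices of degree 4 and vertices of degree 5; no automorphism maps one to the other, so G is not vertex-transitive.

No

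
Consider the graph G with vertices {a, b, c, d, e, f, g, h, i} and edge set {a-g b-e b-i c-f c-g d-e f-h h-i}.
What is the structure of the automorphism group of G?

The degree sequence is [1, 2, 2, 1, 2, 2, 2, 2, 2]; the two degree-1 vertices a and d are the ends of a path, so G = P_9. A path has exactly one nontrivial symmetry — reversal — giving Aut(G) of order 2.

C_2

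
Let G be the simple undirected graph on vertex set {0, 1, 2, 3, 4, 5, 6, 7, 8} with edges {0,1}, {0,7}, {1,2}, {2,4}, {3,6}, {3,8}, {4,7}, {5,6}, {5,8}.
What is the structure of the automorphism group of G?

G has two connected components, {0, 1, 2, 4, 7} and {3, 5, 6, 8}; each is 2-regular, so G = C_5 ⊔ C_4. No automorphism exchanges components of different sizes, hence Aut(G) is the direct product D_5 × D_4, order 80.

D_5 × D_4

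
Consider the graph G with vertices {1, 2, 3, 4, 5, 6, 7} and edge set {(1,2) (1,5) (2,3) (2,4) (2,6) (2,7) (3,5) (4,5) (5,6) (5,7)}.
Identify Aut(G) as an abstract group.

The vertices split by degree into {2, 5} (degree 5) and {1, 3, 4, 6, 7} (degree 2); every edge runs between the two parts, so G is the complete bipartite graph K_{2,5}. Automorphisms preserve the bipartition setwise (since the parts differ in size) and act as S_5 × S_2 within it; |Aut| = 240.

S_5 × S_2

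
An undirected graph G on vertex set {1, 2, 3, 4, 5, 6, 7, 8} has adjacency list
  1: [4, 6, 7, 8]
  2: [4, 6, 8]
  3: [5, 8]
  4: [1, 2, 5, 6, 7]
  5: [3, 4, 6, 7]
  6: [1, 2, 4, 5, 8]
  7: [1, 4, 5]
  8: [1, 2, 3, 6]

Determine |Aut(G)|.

Degrees alone do not determine every vertex (e.g. 1 and 5 both have degree 4), but their neighbour-degree multisets differ: N(1) has degrees [3, 4, 5, 5] while N(5) has degrees [2, 3, 5, 5]. Repeating this refinement separates all vertices, so the only automorphism is the identity.

1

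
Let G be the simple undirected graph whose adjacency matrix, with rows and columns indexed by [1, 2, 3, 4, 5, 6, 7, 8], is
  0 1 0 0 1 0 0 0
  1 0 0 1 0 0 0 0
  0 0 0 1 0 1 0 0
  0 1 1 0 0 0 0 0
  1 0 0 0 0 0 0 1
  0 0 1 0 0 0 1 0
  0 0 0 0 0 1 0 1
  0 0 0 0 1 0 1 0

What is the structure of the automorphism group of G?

D_8

Every vertex has degree 2 and the graph is connected, so G is the 8-cycle C_8. The automorphisms of the 8-cycle are exactly the symmetries of a regular 8-gon: the dihedral group D_8, |D_8| = 16.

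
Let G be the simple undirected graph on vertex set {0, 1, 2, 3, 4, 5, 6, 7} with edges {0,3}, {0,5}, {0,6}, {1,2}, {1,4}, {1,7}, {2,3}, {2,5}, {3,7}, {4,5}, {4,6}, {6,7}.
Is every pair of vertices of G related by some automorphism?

Yes

G is 3-regular and bipartite on 2^3 = 8 vertices with girth 4; it is the hypercube graph Q_3. Aut(Q_3) consists of the signed permutations of the 3 coordinate axes: 3! permutations times 2^3 sign flips, so |Aut| = 2^3·3! = 48. Under this action every vertex can be carried to every other, so G is vertex-transitive.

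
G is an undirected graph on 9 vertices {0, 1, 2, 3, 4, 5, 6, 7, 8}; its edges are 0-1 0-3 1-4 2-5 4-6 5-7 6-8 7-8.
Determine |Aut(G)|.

The degree sequence is [2, 2, 1, 1, 2, 2, 2, 2, 2]; the two degree-1 vertices 2 and 3 are the ends of a path, so G = P_9. The only nontrivial automorphism of a path is the end-to-end reflection, so Aut(G) ≅ Z_2.

2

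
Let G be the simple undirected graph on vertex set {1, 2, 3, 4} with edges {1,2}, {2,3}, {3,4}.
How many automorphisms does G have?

The degree sequence is [1, 2, 2, 1]; the two degree-1 vertices 1 and 4 are the ends of a path, so G = P_4. A path has exactly one nontrivial symmetry — reversal — giving Aut(G) of order 2.

2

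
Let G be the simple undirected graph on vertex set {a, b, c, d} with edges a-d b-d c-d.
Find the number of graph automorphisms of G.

Vertex d has degree 3 and every other vertex has degree 1, so G is the star K_{1,3} with centre d. The 3 leaves are pairwise interchangeable while the centre is fixed, giving Aut(G) = S_3.

6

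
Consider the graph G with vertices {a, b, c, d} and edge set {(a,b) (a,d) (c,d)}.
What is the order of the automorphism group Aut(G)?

2

The degree sequence is [2, 1, 1, 2]; the two degree-1 vertices b and c are the ends of a path, so G = P_4. The only nontrivial automorphism of a path is the end-to-end reflection, so Aut(G) ≅ Z_2.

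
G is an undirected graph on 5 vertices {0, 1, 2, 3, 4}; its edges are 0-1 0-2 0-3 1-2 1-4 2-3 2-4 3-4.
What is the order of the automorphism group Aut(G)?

8

Vertex 2 is the unique vertex of degree 4; the remaining 4 vertices each have degree 3 and induce a cycle, so G is the wheel on 5 vertices with hub 2. Every automorphism fixes the hub and acts on the rim 4-cycle, so Aut(G) ≅ Aut(C_4) = D_4 of order 8.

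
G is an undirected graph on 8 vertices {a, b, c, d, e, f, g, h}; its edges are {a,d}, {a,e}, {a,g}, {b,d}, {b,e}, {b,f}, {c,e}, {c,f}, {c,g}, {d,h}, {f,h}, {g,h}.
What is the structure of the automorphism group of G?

the hyperoctahedral group B_3

G is 3-regular and bipartite on 2^3 = 8 vertices with girth 4; it is the hypercube graph Q_3. The symmetry group of the 3-cube is the hyperoctahedral group B_3 = Z_2 ≀ S_3, of order 2^3·3! = 48.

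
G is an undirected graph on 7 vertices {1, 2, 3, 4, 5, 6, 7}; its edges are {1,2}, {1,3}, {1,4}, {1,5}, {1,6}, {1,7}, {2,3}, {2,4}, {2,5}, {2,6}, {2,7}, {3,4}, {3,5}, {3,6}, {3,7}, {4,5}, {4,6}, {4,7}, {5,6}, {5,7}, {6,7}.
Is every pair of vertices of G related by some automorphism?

All 7 vertices are pairwise adjacent: G = K_7. Every bijection on the vertex set is an automorphism of K_7; hence Aut(K_7) ≅ S_7, order 5040. This group acts transitively on the 7 vertices.

Yes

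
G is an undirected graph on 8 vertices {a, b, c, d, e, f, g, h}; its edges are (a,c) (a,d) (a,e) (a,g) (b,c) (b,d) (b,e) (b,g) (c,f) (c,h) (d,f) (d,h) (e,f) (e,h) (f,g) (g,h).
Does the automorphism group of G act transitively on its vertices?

Yes

G is 4-regular and bipartite with parts {a, b, f, h} and {c, d, e, g} (each part is independent and every cross-pair is an edge), so G = K_{4,4}. Aut(K_{4,4}) is the wreath product S_4 ≀ Z_2: permute within each part, then optionally swap the parts; |Aut| = 2·(4!)² = 1152. Under this action every vertex can be carried to every other, so G is vertex-transitive.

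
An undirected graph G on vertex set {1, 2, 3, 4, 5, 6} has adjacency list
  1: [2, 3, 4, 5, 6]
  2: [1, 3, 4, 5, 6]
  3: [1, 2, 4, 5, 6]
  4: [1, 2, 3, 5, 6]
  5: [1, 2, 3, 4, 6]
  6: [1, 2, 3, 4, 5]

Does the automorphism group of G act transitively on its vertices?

Every vertex has degree 5, so G is the complete graph K_6. Any permutation of the 6 vertices preserves K_6, so Aut(K_6) = S_6 of order 6! = 720. Under this action every vertex can be carried to every other, so G is vertex-transitive.

Yes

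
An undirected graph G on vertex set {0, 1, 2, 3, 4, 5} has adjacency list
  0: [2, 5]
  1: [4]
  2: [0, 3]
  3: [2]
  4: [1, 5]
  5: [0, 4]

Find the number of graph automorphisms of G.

The degree sequence is [2, 1, 2, 1, 2, 2]; the two degree-1 vertices 1 and 3 are the ends of a path, so G = P_6. A path has exactly one nontrivial symmetry — reversal — giving Aut(G) of order 2.

2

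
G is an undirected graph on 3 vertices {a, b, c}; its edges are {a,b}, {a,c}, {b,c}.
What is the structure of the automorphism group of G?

the symmetric group on 3 letters

All 3 vertices are pairwise adjacent: G = K_3. Any permutation of the 3 vertices preserves K_3, so Aut(K_3) = S_3 of order 3! = 6.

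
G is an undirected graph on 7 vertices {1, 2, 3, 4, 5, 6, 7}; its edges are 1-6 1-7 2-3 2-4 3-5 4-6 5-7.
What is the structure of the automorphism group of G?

the dihedral group of order 14

G is 2-regular and connected on 7 vertices, i.e. the cycle C_7. C_7 has 7 rotations and 7 reflections, so Aut(C_7) ≅ D_7 of order 14.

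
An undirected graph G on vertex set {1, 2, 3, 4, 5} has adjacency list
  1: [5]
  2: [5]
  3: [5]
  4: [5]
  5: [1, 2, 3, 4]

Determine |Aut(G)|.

Vertex 5 has degree 4 and every other vertex has degree 1, so G is the star K_{1,4} with centre 5. The 4 leaves are pairwise interchangeable while the centre is fixed, giving Aut(G) = S_4.

24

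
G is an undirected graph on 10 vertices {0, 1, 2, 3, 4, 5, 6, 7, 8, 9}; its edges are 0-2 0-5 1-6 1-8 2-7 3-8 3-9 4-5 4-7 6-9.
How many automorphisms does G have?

G has two connected components, {0, 2, 4, 5, 7} and {1, 3, 6, 8, 9}; each is 2-regular, so G = C_5 ⊔ C_5. Aut of a disjoint union of two copies of C_5 is the wreath product D_5 ≀ Z_2, of order 2·10² = 200.

200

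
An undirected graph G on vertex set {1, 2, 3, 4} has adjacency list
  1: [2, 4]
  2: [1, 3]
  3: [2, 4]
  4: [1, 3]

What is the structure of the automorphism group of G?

D_4

G is 2-regular and connected on 4 vertices, i.e. the cycle C_4. C_4 has 4 rotations and 4 reflections, so Aut(C_4) ≅ D_4 of order 8.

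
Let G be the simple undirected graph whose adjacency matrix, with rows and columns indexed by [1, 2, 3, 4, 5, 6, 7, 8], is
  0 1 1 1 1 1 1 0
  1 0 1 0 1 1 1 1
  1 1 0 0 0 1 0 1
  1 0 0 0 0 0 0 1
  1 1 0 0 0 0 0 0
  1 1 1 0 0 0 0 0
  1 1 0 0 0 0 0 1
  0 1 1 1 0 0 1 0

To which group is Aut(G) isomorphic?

the trivial group

The degree sequence is [6, 6, 4, 2, 2, 3, 3, 4]. Checking the degree-preserving permutations of the vertex set shows that none except the identity preserves every edge, so Aut(G) is trivial.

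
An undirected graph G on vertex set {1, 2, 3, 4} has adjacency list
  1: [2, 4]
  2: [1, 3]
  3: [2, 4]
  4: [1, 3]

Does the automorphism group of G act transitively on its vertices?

G is 2-regular and bipartite on 2^2 = 4 vertices with girth 4; it is the hypercube graph Q_2. The symmetry group of the 2-cube is the hyperoctahedral group B_2 = Z_2 ≀ S_2, of order 2^2·2! = 8. Under this action every vertex can be carried to every other, so G is vertex-transitive.

Yes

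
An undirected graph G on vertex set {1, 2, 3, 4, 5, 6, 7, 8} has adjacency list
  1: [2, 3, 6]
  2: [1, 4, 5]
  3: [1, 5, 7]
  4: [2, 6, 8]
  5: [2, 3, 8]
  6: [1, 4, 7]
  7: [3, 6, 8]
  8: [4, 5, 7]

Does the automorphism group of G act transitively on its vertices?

G is 3-regular and bipartite on 2^3 = 8 vertices with girth 4; it is the hypercube graph Q_3. Aut(Q_3) consists of the signed permutations of the 3 coordinate axes: 3! permutations times 2^3 sign flips, so |Aut| = 2^3·3! = 48. Under this action every vertex can be carried to every other, so G is vertex-transitive.

Yes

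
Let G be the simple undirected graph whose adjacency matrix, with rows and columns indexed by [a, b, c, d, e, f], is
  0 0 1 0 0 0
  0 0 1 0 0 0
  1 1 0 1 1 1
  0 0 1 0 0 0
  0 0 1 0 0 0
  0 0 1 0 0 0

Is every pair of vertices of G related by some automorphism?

Vertex c is the only vertex of degree 5, so every automorphism fixes it; G is not vertex-transitive.

No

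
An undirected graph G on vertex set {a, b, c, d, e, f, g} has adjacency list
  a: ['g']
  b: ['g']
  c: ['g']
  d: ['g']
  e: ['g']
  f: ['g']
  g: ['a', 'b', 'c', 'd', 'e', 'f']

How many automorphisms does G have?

720

Vertex g has degree 6 and every other vertex has degree 1, so G is the star K_{1,6} with centre g. The 6 leaves are pairwise interchangeable while the centre is fixed, giving Aut(G) = S_6.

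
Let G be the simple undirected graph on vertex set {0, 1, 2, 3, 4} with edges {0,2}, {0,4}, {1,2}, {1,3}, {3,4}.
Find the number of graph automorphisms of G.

10

G is 2-regular and connected on 5 vertices, i.e. the cycle C_5. C_5 has 5 rotations and 5 reflections, so Aut(C_5) ≅ D_5 of order 10.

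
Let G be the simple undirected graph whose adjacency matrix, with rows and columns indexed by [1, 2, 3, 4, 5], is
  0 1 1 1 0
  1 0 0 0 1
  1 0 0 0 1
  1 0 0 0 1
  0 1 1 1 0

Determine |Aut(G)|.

12

The vertices split by degree into {1, 5} (degree 3) and {2, 3, 4} (degree 2); every edge runs between the two parts, so G is the complete bipartite graph K_{2,3}. Automorphisms preserve the bipartition setwise (since the parts differ in size) and act as S_3 × S_2 within it; |Aut| = 12.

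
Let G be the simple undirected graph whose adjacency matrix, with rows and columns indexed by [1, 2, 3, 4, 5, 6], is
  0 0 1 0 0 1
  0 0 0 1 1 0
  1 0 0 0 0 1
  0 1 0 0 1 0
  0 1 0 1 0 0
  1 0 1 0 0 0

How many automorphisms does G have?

72

G has two connected components, {1, 3, 6} and {2, 4, 5}; each is 2-regular, so G = C_3 ⊔ C_3. Aut of a disjoint union of two copies of C_3 is the wreath product D_3 ≀ Z_2, of order 2·6² = 72.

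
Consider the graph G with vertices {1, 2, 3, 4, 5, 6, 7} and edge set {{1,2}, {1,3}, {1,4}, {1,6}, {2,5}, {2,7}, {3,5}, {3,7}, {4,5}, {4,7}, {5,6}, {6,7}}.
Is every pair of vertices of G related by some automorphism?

No

Automorphisms preserve degree, but G has vertices of degree 3 and vertices of degree 4; no automorphism maps one to the other, so G is not vertex-transitive.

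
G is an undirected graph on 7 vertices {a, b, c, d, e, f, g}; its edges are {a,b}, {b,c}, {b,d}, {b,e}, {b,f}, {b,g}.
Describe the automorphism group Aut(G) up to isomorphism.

Vertex b has degree 6 and every other vertex has degree 1, so G is the star K_{1,6} with centre b. The 6 leaves are pairwise interchangeable while the centre is fixed, giving Aut(G) = S_6.

S_6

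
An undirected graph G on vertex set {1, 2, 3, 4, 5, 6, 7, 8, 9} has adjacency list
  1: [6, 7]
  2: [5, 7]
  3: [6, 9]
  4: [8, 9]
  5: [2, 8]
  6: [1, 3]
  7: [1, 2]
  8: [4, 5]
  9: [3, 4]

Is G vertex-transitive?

Yes

Every vertex has degree 2 and the graph is connected, so G is the 9-cycle C_9. The automorphisms of the 9-cycle are exactly the symmetries of a regular 9-gon: the dihedral group D_9, |D_9| = 18. Under this action every vertex can be carried to every other, so G is vertex-transitive.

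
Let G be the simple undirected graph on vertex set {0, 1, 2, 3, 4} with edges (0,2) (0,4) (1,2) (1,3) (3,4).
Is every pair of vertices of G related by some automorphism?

Yes

G is 2-regular and connected on 5 vertices, i.e. the cycle C_5. The automorphisms of the 5-cycle are exactly the symmetries of a regular 5-gon: the dihedral group D_5, |D_5| = 10. Under this action every vertex can be carried to every other, so G is vertex-transitive.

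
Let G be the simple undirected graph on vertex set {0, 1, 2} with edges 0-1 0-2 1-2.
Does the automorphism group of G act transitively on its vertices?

Yes

All 3 vertices are pairwise adjacent: G = K_3. Every bijection on the vertex set is an automorphism of K_3; hence Aut(K_3) ≅ S_3, order 6. This group acts transitively on the 3 vertices.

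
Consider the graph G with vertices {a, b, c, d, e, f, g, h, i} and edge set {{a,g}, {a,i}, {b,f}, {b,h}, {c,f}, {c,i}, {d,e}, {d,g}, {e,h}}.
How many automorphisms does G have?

18

Every vertex has degree 2 and the graph is connected, so G is the 9-cycle C_9. C_9 has 9 rotations and 9 reflections, so Aut(C_9) ≅ D_9 of order 18.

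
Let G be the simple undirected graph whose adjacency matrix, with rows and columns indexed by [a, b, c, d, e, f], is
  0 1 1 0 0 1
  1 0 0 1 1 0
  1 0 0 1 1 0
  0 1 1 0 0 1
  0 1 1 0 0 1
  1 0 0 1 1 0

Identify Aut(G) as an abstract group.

S_3 ≀ Z_2

G is 3-regular and bipartite with parts {a, d, e} and {b, c, f} (each part is independent and every cross-pair is an edge), so G = K_{3,3}. Aut(K_{3,3}) is the wreath product S_3 ≀ Z_2: permute within each part, then optionally swap the parts; |Aut| = 2·(3!)² = 72.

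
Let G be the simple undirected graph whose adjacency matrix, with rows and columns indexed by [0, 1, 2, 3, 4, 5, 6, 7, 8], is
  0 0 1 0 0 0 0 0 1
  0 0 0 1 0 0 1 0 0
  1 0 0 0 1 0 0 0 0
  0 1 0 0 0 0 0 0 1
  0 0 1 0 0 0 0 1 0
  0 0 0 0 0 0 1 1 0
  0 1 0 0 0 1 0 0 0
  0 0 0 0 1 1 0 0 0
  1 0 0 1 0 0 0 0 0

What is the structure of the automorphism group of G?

Every vertex has degree 2 and the graph is connected, so G is the 9-cycle C_9. C_9 has 9 rotations and 9 reflections, so Aut(C_9) ≅ D_9 of order 18.

the dihedral group of order 18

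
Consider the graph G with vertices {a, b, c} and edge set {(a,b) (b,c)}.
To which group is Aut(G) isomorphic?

Z_2

The degree sequence is [1, 2, 1]; the two degree-1 vertices a and c are the ends of a path, so G = P_3. The only nontrivial automorphism of a path is the end-to-end reflection, so Aut(G) ≅ Z_2.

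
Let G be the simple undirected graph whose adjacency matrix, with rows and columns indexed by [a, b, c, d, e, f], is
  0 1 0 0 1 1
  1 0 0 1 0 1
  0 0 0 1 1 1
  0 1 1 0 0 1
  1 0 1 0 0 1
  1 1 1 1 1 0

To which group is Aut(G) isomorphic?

the dihedral group of order 10

Vertex f is the unique vertex of degree 5; the remaining 5 vertices each have degree 3 and induce a cycle, so G is the wheel on 6 vertices with hub f. Every automorphism fixes the hub and acts on the rim 5-cycle, so Aut(G) ≅ Aut(C_5) = D_5 of order 10.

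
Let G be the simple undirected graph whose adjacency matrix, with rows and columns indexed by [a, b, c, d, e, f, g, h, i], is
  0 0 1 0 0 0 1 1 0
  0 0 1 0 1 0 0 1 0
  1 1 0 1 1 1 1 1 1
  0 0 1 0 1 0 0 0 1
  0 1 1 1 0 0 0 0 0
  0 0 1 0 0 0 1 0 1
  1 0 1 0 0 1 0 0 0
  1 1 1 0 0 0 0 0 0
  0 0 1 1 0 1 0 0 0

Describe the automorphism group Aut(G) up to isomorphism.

Vertex c is the unique vertex of degree 8; the remaining 8 vertices each have degree 3 and induce a cycle, so G is the wheel on 9 vertices with hub c. Every automorphism fixes the hub and acts on the rim 8-cycle, so Aut(G) ≅ Aut(C_8) = D_8 of order 16.

the dihedral group of order 16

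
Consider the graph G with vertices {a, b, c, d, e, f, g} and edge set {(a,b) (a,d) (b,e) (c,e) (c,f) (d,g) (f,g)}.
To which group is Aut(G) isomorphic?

the dihedral group of order 14

G is 2-regular and connected on 7 vertices, i.e. the cycle C_7. C_7 has 7 rotations and 7 reflections, so Aut(C_7) ≅ D_7 of order 14.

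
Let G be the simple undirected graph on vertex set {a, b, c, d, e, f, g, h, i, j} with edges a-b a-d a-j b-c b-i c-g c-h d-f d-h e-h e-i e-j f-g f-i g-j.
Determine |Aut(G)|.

120

G is 3-regular on 10 vertices with no triangles and no 4-cycles (girth 5): this is the Petersen graph. It is a classical fact that the Petersen graph has automorphism group S_5 (order 120), arising from its description as the Kneser graph K(5,2).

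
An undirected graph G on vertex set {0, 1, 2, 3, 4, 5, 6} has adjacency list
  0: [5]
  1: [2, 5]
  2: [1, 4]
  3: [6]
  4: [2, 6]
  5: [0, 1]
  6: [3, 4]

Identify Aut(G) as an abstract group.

The degree sequence is [1, 2, 2, 1, 2, 2, 2]; the two degree-1 vertices 0 and 3 are the ends of a path, so G = P_7. The only nontrivial automorphism of a path is the end-to-end reflection, so Aut(G) ≅ Z_2.

the cyclic group of order 2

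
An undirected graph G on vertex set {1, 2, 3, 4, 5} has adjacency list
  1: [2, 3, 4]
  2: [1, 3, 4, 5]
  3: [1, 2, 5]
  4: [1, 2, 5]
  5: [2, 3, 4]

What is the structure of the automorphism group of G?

the dihedral group of order 8

Vertex 2 is the unique vertex of degree 4; the remaining 4 vertices each have degree 3 and induce a cycle, so G is the wheel on 5 vertices with hub 2. With the hub fixed, the remaining symmetry is that of the rim cycle C_4, giving the dihedral group D_4.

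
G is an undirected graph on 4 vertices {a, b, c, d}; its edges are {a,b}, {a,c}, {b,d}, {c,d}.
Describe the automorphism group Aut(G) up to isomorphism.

(S_2 × S_2) ⋊ Z_2

G is 2-regular and bipartite with parts {b, c} and {a, d} (each part is independent and every cross-pair is an edge), so G = K_{2,2}. Aut(K_{2,2}) is the wreath product S_2 ≀ Z_2: permute within each part, then optionally swap the parts; |Aut| = 2·(2!)² = 8.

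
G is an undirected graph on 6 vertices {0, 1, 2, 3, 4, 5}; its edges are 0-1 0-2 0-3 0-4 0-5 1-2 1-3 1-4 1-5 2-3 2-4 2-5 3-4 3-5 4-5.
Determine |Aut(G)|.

720

All 6 vertices are pairwise adjacent: G = K_6. Every bijection on the vertex set is an automorphism of K_6; hence Aut(K_6) ≅ S_6, order 720.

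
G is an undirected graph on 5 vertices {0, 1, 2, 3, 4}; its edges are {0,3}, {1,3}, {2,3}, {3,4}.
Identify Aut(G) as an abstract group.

S_4

Vertex 3 has degree 4 and every other vertex has degree 1, so G is the star K_{1,4} with centre 3. The 4 leaves are pairwise interchangeable while the centre is fixed, giving Aut(G) = S_4.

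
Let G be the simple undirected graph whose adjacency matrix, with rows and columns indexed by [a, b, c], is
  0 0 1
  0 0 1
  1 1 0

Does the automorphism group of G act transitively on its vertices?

Vertex c is the only vertex of degree 2, so every automorphism fixes it; G is not vertex-transitive.

No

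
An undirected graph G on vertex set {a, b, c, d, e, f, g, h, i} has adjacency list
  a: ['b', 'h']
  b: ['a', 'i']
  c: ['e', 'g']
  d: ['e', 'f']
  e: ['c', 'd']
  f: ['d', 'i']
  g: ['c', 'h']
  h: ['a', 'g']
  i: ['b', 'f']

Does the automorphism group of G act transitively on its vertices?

Every vertex has degree 2 and the graph is connected, so G is the 9-cycle C_9. The automorphisms of the 9-cycle are exactly the symmetries of a regular 9-gon: the dihedral group D_9, |D_9| = 18. This group acts transitively on the 9 vertices.

Yes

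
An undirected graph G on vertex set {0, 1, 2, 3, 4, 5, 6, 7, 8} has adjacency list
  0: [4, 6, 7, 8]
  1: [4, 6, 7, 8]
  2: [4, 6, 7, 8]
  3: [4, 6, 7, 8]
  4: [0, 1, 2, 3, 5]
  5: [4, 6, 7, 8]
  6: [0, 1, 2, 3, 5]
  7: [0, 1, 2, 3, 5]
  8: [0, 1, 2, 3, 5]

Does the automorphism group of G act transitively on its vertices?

Automorphisms preserve degree, but G has vertices of degree 4 and vertices of degree 5; no automorphism maps one to the other, so G is not vertex-transitive.

No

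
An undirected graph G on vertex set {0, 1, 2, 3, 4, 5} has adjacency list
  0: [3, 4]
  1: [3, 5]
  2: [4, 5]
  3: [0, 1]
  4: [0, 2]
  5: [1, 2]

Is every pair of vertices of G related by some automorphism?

Yes

G is 2-regular and connected on 6 vertices, i.e. the cycle C_6. C_6 has 6 rotations and 6 reflections, so Aut(C_6) ≅ D_6 of order 12. Under this action every vertex can be carried to every other, so G is vertex-transitive.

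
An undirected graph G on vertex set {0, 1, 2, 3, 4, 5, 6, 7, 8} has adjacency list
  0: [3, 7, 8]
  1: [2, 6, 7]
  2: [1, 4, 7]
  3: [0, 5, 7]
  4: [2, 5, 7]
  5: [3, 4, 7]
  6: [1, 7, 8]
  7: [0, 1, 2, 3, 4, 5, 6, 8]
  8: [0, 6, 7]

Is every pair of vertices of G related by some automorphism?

No

Vertex 7 is the only vertex of degree 8, so every automorphism fixes it; G is not vertex-transitive.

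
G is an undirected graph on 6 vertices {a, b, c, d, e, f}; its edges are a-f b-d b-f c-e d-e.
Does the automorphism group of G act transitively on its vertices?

Automorphisms preserve degree, but G has vertices of degree 1 and vertices of degree 2; no automorphism maps one to the other, so G is not vertex-transitive.

No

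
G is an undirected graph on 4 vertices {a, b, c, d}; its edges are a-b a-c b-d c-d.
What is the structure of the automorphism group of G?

(S_2 × S_2) ⋊ Z_2

G is 2-regular and bipartite with parts {b, c} and {a, d} (each part is independent and every cross-pair is an edge), so G = K_{2,2}. Each part can be permuted independently (S_2 × S_2) and the two equal-size parts can also be swapped, giving (S_2 × S_2) ⋊ Z_2 of order 2·(2!)² = 8.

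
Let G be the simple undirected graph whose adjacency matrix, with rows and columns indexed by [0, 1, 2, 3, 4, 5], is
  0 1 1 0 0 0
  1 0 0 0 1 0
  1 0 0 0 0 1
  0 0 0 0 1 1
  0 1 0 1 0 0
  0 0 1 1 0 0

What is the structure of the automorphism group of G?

G is 2-regular and connected on 6 vertices, i.e. the cycle C_6. C_6 has 6 rotations and 6 reflections, so Aut(C_6) ≅ D_6 of order 12.

the dihedral group of order 12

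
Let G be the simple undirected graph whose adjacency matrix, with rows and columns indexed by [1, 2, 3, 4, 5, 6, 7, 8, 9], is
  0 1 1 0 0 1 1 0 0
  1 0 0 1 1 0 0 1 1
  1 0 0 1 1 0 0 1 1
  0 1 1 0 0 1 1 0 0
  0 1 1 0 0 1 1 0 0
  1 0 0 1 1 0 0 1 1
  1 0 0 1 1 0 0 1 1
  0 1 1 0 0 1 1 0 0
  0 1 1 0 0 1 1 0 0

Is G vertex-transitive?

Automorphisms preserve degree, but G has vertices of degree 4 and vertices of degree 5; no automorphism maps one to the other, so G is not vertex-transitive.

No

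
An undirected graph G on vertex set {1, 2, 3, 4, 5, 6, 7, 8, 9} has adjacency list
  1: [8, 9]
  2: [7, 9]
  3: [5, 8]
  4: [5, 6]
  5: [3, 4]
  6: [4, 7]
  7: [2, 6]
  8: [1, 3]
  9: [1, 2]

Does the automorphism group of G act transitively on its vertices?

Yes

G is 2-regular and connected on 9 vertices, i.e. the cycle C_9. C_9 has 9 rotations and 9 reflections, so Aut(C_9) ≅ D_9 of order 18. Under this action every vertex can be carried to every other, so G is vertex-transitive.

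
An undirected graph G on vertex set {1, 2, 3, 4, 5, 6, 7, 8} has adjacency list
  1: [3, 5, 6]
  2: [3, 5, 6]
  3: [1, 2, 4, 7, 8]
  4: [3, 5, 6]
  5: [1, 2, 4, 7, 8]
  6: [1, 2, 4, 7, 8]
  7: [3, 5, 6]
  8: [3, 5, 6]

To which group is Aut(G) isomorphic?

S_5 × S_3

The vertices split by degree into {3, 5, 6} (degree 5) and {1, 2, 4, 7, 8} (degree 3); every edge runs between the two parts, so G is the complete bipartite graph K_{3,5}. Automorphisms preserve the bipartition setwise (since the parts differ in size) and act as S_5 × S_3 within it; |Aut| = 720.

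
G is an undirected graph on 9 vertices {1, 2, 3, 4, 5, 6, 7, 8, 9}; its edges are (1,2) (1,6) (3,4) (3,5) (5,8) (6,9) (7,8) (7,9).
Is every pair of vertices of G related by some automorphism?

Automorphisms preserve degree, but G has vertices of degree 1 and vertices of degree 2; no automorphism maps one to the other, so G is not vertex-transitive.

No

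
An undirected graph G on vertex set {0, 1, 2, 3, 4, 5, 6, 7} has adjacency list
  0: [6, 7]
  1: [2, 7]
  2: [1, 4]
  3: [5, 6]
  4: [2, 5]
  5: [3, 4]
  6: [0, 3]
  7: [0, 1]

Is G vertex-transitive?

G is 2-regular and connected on 8 vertices, i.e. the cycle C_8. The automorphisms of the 8-cycle are exactly the symmetries of a regular 8-gon: the dihedral group D_8, |D_8| = 16. This group acts transitively on the 8 vertices.

Yes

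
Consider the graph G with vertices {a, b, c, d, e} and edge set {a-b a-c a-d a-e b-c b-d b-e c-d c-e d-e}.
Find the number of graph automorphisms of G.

All 5 vertices are pairwise adjacent: G = K_5. Every bijection on the vertex set is an automorphism of K_5; hence Aut(K_5) ≅ S_5, order 120.

120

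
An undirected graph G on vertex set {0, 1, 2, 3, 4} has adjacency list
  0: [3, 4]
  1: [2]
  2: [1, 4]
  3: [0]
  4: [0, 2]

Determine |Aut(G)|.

2

The degree sequence is [2, 1, 2, 1, 2]; the two degree-1 vertices 1 and 3 are the ends of a path, so G = P_5. The only nontrivial automorphism of a path is the end-to-end reflection, so Aut(G) ≅ Z_2.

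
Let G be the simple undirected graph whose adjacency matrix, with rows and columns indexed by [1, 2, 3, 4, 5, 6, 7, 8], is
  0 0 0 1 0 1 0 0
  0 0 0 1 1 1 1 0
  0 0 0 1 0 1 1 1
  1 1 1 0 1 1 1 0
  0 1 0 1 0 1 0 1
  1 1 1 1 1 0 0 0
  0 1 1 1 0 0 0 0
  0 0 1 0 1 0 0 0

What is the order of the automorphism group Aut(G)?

1

Degrees alone do not determine every vertex (e.g. 1 and 8 both have degree 2), but their neighbour-degree multisets differ: N(1) has degrees [5, 6] while N(8) has degrees [4, 4]. Repeating this refinement separates all vertices, so the only automorphism is the identity.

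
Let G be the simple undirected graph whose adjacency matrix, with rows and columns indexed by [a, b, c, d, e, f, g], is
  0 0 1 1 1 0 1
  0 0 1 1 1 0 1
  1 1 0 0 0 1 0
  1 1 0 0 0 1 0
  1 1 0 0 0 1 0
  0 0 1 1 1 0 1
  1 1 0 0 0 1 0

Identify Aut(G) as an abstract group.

S_3 × S_4

The vertices split by degree into {a, b, f} (degree 4) and {c, d, e, g} (degree 3); every edge runs between the two parts, so G is the complete bipartite graph K_{3,4}. Automorphisms preserve the bipartition setwise (since the parts differ in size) and act as S_3 × S_4 within it; |Aut| = 144.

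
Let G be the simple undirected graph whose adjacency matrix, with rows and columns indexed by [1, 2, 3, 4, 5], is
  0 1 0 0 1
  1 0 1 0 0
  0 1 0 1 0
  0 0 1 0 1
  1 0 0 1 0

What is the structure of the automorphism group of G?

Every vertex has degree 2 and the graph is connected, so G is the 5-cycle C_5. The automorphisms of the 5-cycle are exactly the symmetries of a regular 5-gon: the dihedral group D_5, |D_5| = 10.

the dihedral group of order 10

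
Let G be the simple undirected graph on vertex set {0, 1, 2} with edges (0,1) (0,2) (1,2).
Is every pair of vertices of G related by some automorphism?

Every vertex has degree 2, so G is the complete graph K_3. Every bijection on the vertex set is an automorphism of K_3; hence Aut(K_3) ≅ S_3, order 6. This group acts transitively on the 3 vertices.

Yes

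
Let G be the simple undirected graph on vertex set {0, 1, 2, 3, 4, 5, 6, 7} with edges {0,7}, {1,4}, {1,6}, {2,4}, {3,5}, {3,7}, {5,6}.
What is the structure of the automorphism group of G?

Z_2

The degree sequence is [1, 2, 1, 2, 2, 2, 2, 2]; the two degree-1 vertices 0 and 2 are the ends of a path, so G = P_8. A path has exactly one nontrivial symmetry — reversal — giving Aut(G) of order 2.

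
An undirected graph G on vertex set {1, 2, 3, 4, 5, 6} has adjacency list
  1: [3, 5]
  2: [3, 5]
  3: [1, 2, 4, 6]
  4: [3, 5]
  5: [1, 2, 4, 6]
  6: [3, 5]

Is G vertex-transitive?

No

Automorphisms preserve degree, but G has vertices of degree 2 and vertices of degree 4; no automorphism maps one to the other, so G is not vertex-transitive.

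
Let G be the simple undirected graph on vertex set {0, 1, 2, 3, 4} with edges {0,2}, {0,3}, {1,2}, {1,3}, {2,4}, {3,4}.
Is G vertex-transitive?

No

Automorphisms preserve degree, but G has vertices of degree 2 and vertices of degree 3; no automorphism maps one to the other, so G is not vertex-transitive.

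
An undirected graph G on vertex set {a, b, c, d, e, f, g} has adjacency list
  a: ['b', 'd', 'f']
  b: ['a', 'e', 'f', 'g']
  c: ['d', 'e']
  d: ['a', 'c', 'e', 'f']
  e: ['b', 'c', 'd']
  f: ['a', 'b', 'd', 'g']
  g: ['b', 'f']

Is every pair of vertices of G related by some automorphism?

No

Automorphisms preserve degree, but G has vertices of degree 2 and vertices of degree 4; no automorphism maps one to the other, so G is not vertex-transitive.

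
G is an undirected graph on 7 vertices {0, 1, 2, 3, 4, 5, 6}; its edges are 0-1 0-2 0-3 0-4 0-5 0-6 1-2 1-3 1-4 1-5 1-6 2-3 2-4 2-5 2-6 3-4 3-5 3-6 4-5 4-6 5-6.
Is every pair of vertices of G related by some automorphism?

All 7 vertices are pairwise adjacent: G = K_7. Any permutation of the 7 vertices preserves K_7, so Aut(K_7) = S_7 of order 7! = 5040. This group acts transitively on the 7 vertices.

Yes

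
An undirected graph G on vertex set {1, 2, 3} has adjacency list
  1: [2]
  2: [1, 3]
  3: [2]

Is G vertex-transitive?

No

Vertex 2 is the only vertex of degree 2, so every automorphism fixes it; G is not vertex-transitive.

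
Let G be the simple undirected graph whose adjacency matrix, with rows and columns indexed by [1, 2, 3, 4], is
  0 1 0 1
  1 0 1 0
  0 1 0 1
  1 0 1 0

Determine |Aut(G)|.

G is 2-regular and bipartite on 2^2 = 4 vertices with girth 4; it is the hypercube graph Q_2. The symmetry group of the 2-cube is the hyperoctahedral group B_2 = Z_2 ≀ S_2, of order 2^2·2! = 8.

8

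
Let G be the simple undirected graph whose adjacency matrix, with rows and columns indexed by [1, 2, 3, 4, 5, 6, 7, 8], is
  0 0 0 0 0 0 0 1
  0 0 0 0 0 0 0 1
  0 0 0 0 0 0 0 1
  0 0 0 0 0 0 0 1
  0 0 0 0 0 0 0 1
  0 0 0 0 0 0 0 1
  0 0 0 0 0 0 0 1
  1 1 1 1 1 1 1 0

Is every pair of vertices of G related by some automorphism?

Vertex 8 is the only vertex of degree 7, so every automorphism fixes it; G is not vertex-transitive.

No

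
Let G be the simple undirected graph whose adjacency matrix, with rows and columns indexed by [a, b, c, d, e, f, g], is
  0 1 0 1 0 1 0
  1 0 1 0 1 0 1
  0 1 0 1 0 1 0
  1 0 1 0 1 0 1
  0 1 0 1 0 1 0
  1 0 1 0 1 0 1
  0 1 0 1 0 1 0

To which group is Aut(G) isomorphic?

S_4 × S_3

The vertices split by degree into {b, d, f} (degree 4) and {a, c, e, g} (degree 3); every edge runs between the two parts, so G is the complete bipartite graph K_{3,4}. The parts have unequal sizes, so no automorphism swaps them; each part is permuted independently, giving S_4 × S_3 of order 4!·3! = 144.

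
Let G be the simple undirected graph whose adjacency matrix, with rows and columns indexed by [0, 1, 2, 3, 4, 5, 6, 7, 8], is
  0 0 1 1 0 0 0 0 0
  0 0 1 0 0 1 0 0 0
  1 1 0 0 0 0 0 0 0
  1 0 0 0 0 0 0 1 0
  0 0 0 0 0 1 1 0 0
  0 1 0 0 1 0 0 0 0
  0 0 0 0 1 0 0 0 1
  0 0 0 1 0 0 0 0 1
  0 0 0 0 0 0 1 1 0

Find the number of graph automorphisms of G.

18

Every vertex has degree 2 and the graph is connected, so G is the 9-cycle C_9. C_9 has 9 rotations and 9 reflections, so Aut(C_9) ≅ D_9 of order 18.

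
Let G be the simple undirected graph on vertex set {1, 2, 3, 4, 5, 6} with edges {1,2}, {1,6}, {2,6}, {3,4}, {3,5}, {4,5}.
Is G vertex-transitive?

Yes

G has two connected components, {1, 2, 6} and {3, 4, 5}; each is 2-regular, so G = C_3 ⊔ C_3. Aut of a disjoint union of two copies of C_3 is the wreath product D_3 ≀ Z_2, of order 2·6² = 72. Under this action every vertex can be carried to every other, so G is vertex-transitive.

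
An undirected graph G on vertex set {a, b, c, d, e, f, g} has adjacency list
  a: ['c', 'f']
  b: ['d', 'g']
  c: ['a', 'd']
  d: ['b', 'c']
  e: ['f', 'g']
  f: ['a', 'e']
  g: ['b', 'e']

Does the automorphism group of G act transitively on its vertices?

Yes

Every vertex has degree 2 and the graph is connected, so G is the 7-cycle C_7. C_7 has 7 rotations and 7 reflections, so Aut(C_7) ≅ D_7 of order 14. This group acts transitively on the 7 vertices.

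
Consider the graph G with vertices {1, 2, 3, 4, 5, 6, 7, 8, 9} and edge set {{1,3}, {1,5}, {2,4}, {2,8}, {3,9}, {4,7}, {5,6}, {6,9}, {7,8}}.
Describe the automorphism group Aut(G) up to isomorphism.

G has two connected components, {1, 3, 5, 6, 9} and {2, 4, 7, 8}; each is 2-regular, so G = C_5 ⊔ C_4. No automorphism exchanges components of different sizes, hence Aut(G) is the direct product D_5 × D_4, order 80.

D_5 × D_4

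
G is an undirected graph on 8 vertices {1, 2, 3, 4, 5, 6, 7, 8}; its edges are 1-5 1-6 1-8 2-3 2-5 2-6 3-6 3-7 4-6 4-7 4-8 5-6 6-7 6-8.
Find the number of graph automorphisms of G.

Vertex 6 is the unique vertex of degree 7; the remaining 7 vertices each have degree 3 and induce a cycle, so G is the wheel on 8 vertices with hub 6. Every automorphism fixes the hub and acts on the rim 7-cycle, so Aut(G) ≅ Aut(C_7) = D_7 of order 14.

14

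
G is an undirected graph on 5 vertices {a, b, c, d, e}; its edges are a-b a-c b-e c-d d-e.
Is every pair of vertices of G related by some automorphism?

Yes

G is 2-regular and connected on 5 vertices, i.e. the cycle C_5. C_5 has 5 rotations and 5 reflections, so Aut(C_5) ≅ D_5 of order 10. Under this action every vertex can be carried to every other, so G is vertex-transitive.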